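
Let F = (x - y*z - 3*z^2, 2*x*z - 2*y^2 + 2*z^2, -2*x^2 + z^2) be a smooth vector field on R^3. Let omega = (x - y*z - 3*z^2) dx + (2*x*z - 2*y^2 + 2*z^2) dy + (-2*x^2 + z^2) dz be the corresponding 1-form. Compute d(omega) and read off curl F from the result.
d(omega) = (-2*x - 4*z) dy ∧ dz + (4*x - y - 6*z) dz ∧ dx + (3*z) dx ∧ dy; curl F = (-2*x - 4*z, 4*x - y - 6*z, 3*z)

d omega = sum_{i<j} (∂f_j/∂x_i - ∂f_i/∂x_j) dx_i ∧ dx_j. Under the identification (dy ∧ dz, dz ∧ dx, dx ∧ dy) ↔ (e_x, e_y, e_z), the coefficients are exactly the components of curl F. Compute:
  ∂R/∂y - ∂Q/∂z = (0) - (2*x + 4*z) = -2*x - 4*z
  ∂P/∂z - ∂R/∂x = (-y - 6*z) - (-4*x) = 4*x - y - 6*z
  ∂Q/∂x - ∂P/∂y = (2*z) - (-z) = 3*z.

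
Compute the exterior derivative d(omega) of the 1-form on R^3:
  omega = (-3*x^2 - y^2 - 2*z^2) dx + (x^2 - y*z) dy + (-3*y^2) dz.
d(omega) = (2*x + 2*y) dx ∧ dy + (4*z) dx ∧ dz + (-5*y) dy ∧ dz

For a 1-form omega = sum_i f_i dx_i, the exterior derivative is
  d(omega) = sum_{i < j} (∂f_j/∂x_i - ∂f_i/∂x_j) dx_i ∧ dx_j.
  coefficient of dx ∧ dy: ∂f_2/∂x - ∂f_1/∂y = ∂(x^2 - y*z)/∂x - ∂(-3*x^2 - y^2 - 2*z^2)/∂y = 2*x + 2*y
  coefficient of dx ∧ dz: ∂f_3/∂x - ∂f_1/∂z = ∂(-3*y^2)/∂x - ∂(-3*x^2 - y^2 - 2*z^2)/∂z = 4*z
  coefficient of dy ∧ dz: ∂f_3/∂y - ∂f_2/∂z = ∂(-3*y^2)/∂y - ∂(x^2 - y*z)/∂z = -5*y
Assembling: d(omega) = (2*x + 2*y) dx ∧ dy + (4*z) dx ∧ dz + (-5*y) dy ∧ dz.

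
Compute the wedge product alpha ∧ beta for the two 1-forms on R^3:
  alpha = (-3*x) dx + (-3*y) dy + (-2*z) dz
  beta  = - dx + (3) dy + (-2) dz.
alpha ∧ beta = (-9*x - 3*y) dx ∧ dy + (6*x - 2*z) dx ∧ dz + (6*y + 6*z) dy ∧ dz

Distribute the wedge, using dx_i ∧ dx_j = -dx_j ∧ dx_i and dx_i ∧ dx_i = 0. For each pair (i, j) with i < j, the coefficient of dx_i ∧ dx_j in alpha ∧ beta is (alpha_i * beta_j - alpha_j * beta_i). Collecting: alpha ∧ beta = (-9*x - 3*y) dx ∧ dy + (6*x - 2*z) dx ∧ dz + (6*y + 6*z) dy ∧ dz.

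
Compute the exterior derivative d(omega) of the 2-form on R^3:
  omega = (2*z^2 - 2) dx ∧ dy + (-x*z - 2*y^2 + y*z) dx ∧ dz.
d(omega) = (4*y + 3*z) dx ∧ dy ∧ dz

For a 2-form omega = sum_{i<j} g_{ij} dx_i ∧ dx_j, the exterior derivative is
  d(omega) = sum_{i<j} d(g_{ij}) ∧ dx_i ∧ dx_j = sum_{i<j, k} (∂g_{ij}/∂x_k) dx_k ∧ dx_i ∧ dx_j.
Expand each term, using dx_k ∧ dx_i ∧ dx_j = sgn(permutation) dx_{(a)} ∧ dx_{(b)} ∧ dx_{(c)} with (a < b < c) sorted:
  d(2*z^2 - 2) includes (∂/∂z)(2*z^2 - 2) dz = (4*z) dz, which multiplied by dx ∧ dy gives (4*z) dx ∧ dy ∧ dz
  d(-x*z - 2*y^2 + y*z) includes (∂/∂y)(-x*z - 2*y^2 + y*z) dy = (-4*y + z) dy, which multiplied by dx ∧ dz gives (4*y - z) dx ∧ dy ∧ dz
Collecting like 3-forms: d(omega) = (4*y + 3*z) dx ∧ dy ∧ dz.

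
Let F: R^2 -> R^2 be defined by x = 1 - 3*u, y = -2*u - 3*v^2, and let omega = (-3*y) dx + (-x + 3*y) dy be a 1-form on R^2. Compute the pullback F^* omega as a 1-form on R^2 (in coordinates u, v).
F^* omega = (-12*u - 9*v^2 + 2) du + (6*v*(3*u + 9*v^2 + 1)) dv

Using F^*(f dg) = (f ∘ F) d(g ∘ F), substitute each coordinate x_i by F_i(u, v) in f_i, and replace dx_i by d F_i = (∂F_i/∂u) du + (∂F_i/∂v) dv.
  For the x component: f_1(F) = 6*u + 9*v^2; d F_1 = (-3) du + (0) dv
  For the y component: f_2(F) = -3*u - 9*v^2 - 1; d F_2 = (-2) du + (-6*v) dv
Combining and collecting du, dv coefficients:
  coeff of du: -12*u - 9*v^2 + 2
  coeff of dv: 6*v*(3*u + 9*v^2 + 1)
F^* omega = (-12*u - 9*v^2 + 2) du + (6*v*(3*u + 9*v^2 + 1)) dv.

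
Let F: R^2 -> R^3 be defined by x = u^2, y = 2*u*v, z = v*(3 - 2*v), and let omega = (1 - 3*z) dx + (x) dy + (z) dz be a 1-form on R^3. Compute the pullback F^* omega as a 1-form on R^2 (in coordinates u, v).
F^* omega = (2*u*(u*v + 6*v^2 - 9*v + 1)) du + (2*u^3 + 8*v^3 - 18*v^2 + 9*v) dv

Using F^*(f dg) = (f ∘ F) d(g ∘ F), substitute each coordinate x_i by F_i(u, v) in f_i, and replace dx_i by d F_i = (∂F_i/∂u) du + (∂F_i/∂v) dv.
  For the x component: f_1(F) = 6*v^2 - 9*v + 1; d F_1 = (2*u) du + (0) dv
  For the y component: f_2(F) = u^2; d F_2 = (2*v) du + (2*u) dv
  For the z component: f_3(F) = v*(3 - 2*v); d F_3 = (0) du + (3 - 4*v) dv
Combining and collecting du, dv coefficients:
  coeff of du: 2*u*(u*v + 6*v^2 - 9*v + 1)
  coeff of dv: 2*u^3 + 8*v^3 - 18*v^2 + 9*v
F^* omega = (2*u*(u*v + 6*v^2 - 9*v + 1)) du + (2*u^3 + 8*v^3 - 18*v^2 + 9*v) dv.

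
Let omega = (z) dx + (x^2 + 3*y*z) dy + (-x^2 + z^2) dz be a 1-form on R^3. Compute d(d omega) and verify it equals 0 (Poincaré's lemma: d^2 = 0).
d(d omega) = 0

Step 1: d omega = sum_{i<j} (∂f_j/∂x_i - ∂f_i/∂x_j) dx_i ∧ dx_j:
  coeff of dx ∧ dy: 2*x
  coeff of dx ∧ dz: -2*x - 1
  coeff of dy ∧ dz: -3*y
Step 2: Apply d again to each 2-form coefficient. The only possible 3-form in R^3 is dx ∧ dy ∧ dz, with coefficient
  ∂(coeff of dy∧dz)/∂x - ∂(coeff of dx∧dz)/∂y + ∂(coeff of dx∧dy)/∂z
  = ∂/∂x (-3*y) - ∂/∂y (-2*x - 1) + ∂/∂z (2*x).
Each of these terms simplifies to sums of mixed partials that cancel in pairs. The result is 0 (by equality of mixed partials for smooth functions — Schwarz / Clairaut).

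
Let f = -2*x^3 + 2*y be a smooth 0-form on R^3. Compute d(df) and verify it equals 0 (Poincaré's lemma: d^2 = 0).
d(df) = 0

Step 1: df = sum_i (∂f/∂x_i) dx_i = (-6*x^2) dx + (2) dy + (0) dz.
Step 2: Apply d again. Using the 1-form formula, the coefficient of dx ∧ dy in d(df) is ∂^2 f/∂x ∂y - ∂^2 f/∂y ∂x = (0) - (0) = 0 (equality of mixed partials for smooth f).
Similarly for dx ∧ dz and dy ∧ dz — all coefficients vanish. So d(df) = 0.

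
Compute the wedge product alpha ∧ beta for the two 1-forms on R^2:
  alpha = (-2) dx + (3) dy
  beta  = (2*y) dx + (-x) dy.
alpha ∧ beta = (2*x - 6*y) dx ∧ dy

Distribute the wedge, using dx_i ∧ dx_j = -dx_j ∧ dx_i and dx_i ∧ dx_i = 0. For each pair (i, j) with i < j, the coefficient of dx_i ∧ dx_j in alpha ∧ beta is (alpha_i * beta_j - alpha_j * beta_i). Collecting: alpha ∧ beta = (2*x - 6*y) dx ∧ dy.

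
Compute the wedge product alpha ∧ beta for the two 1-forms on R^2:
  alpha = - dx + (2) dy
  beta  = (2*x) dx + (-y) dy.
alpha ∧ beta = (-4*x + y) dx ∧ dy

Distribute the wedge, using dx_i ∧ dx_j = -dx_j ∧ dx_i and dx_i ∧ dx_i = 0. For each pair (i, j) with i < j, the coefficient of dx_i ∧ dx_j in alpha ∧ beta is (alpha_i * beta_j - alpha_j * beta_i). Collecting: alpha ∧ beta = (-4*x + y) dx ∧ dy.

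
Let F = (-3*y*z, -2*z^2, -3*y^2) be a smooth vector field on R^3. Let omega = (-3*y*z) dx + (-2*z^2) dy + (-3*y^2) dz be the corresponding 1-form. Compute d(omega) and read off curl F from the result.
d(omega) = (-6*y + 4*z) dy ∧ dz + (-3*y) dz ∧ dx + (3*z) dx ∧ dy; curl F = (-6*y + 4*z, -3*y, 3*z)

d omega = sum_{i<j} (∂f_j/∂x_i - ∂f_i/∂x_j) dx_i ∧ dx_j. Under the identification (dy ∧ dz, dz ∧ dx, dx ∧ dy) ↔ (e_x, e_y, e_z), the coefficients are exactly the components of curl F. Compute:
  ∂R/∂y - ∂Q/∂z = (-6*y) - (-4*z) = -6*y + 4*z
  ∂P/∂z - ∂R/∂x = (-3*y) - (0) = -3*y
  ∂Q/∂x - ∂P/∂y = (0) - (-3*z) = 3*z.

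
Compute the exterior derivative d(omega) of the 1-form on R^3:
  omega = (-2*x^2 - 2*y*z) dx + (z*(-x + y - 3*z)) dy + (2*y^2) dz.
d(omega) = (z) dx ∧ dy + (2*y) dx ∧ dz + (x + 3*y + 6*z) dy ∧ dz

For a 1-form omega = sum_i f_i dx_i, the exterior derivative is
  d(omega) = sum_{i < j} (∂f_j/∂x_i - ∂f_i/∂x_j) dx_i ∧ dx_j.
  coefficient of dx ∧ dy: ∂f_2/∂x - ∂f_1/∂y = ∂(z*(-x + y - 3*z))/∂x - ∂(-2*x^2 - 2*y*z)/∂y = z
  coefficient of dx ∧ dz: ∂f_3/∂x - ∂f_1/∂z = ∂(2*y^2)/∂x - ∂(-2*x^2 - 2*y*z)/∂z = 2*y
  coefficient of dy ∧ dz: ∂f_3/∂y - ∂f_2/∂z = ∂(2*y^2)/∂y - ∂(z*(-x + y - 3*z))/∂z = x + 3*y + 6*z
Assembling: d(omega) = (z) dx ∧ dy + (2*y) dx ∧ dz + (x + 3*y + 6*z) dy ∧ dz.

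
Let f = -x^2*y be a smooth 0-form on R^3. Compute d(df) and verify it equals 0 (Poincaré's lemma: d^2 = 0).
d(df) = 0

Step 1: df = sum_i (∂f/∂x_i) dx_i = (-2*x*y) dx + (-x^2) dy + (0) dz.
Step 2: Apply d again. Using the 1-form formula, the coefficient of dx ∧ dy in d(df) is ∂^2 f/∂x ∂y - ∂^2 f/∂y ∂x = (-2*x) - (-2*x) = 0 (equality of mixed partials for smooth f).
Similarly for dx ∧ dz and dy ∧ dz — all coefficients vanish. So d(df) = 0.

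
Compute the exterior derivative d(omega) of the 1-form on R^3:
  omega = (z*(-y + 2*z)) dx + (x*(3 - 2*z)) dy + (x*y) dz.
d(omega) = (3 - z) dx ∧ dy + (2*y - 4*z) dx ∧ dz + (3*x) dy ∧ dz

For a 1-form omega = sum_i f_i dx_i, the exterior derivative is
  d(omega) = sum_{i < j} (∂f_j/∂x_i - ∂f_i/∂x_j) dx_i ∧ dx_j.
  coefficient of dx ∧ dy: ∂f_2/∂x - ∂f_1/∂y = ∂(x*(3 - 2*z))/∂x - ∂(z*(-y + 2*z))/∂y = 3 - z
  coefficient of dx ∧ dz: ∂f_3/∂x - ∂f_1/∂z = ∂(x*y)/∂x - ∂(z*(-y + 2*z))/∂z = 2*y - 4*z
  coefficient of dy ∧ dz: ∂f_3/∂y - ∂f_2/∂z = ∂(x*y)/∂y - ∂(x*(3 - 2*z))/∂z = 3*x
Assembling: d(omega) = (3 - z) dx ∧ dy + (2*y - 4*z) dx ∧ dz + (3*x) dy ∧ dz.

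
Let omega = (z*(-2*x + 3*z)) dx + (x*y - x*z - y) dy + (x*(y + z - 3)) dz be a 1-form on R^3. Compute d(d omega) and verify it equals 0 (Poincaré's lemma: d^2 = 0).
d(d omega) = 0

Step 1: d omega = sum_{i<j} (∂f_j/∂x_i - ∂f_i/∂x_j) dx_i ∧ dx_j:
  coeff of dx ∧ dy: y - z
  coeff of dx ∧ dz: 2*x + y - 5*z - 3
  coeff of dy ∧ dz: 2*x
Step 2: Apply d again to each 2-form coefficient. The only possible 3-form in R^3 is dx ∧ dy ∧ dz, with coefficient
  ∂(coeff of dy∧dz)/∂x - ∂(coeff of dx∧dz)/∂y + ∂(coeff of dx∧dy)/∂z
  = ∂/∂x (2*x) - ∂/∂y (2*x + y - 5*z - 3) + ∂/∂z (y - z).
Each of these terms simplifies to sums of mixed partials that cancel in pairs. The result is 0 (by equality of mixed partials for smooth functions — Schwarz / Clairaut).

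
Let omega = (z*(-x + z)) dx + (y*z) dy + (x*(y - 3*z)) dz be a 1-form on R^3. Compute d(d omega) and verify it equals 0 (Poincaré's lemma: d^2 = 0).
d(d omega) = 0

Step 1: d omega = sum_{i<j} (∂f_j/∂x_i - ∂f_i/∂x_j) dx_i ∧ dx_j:
  coeff of dx ∧ dy: 0
  coeff of dx ∧ dz: x + y - 5*z
  coeff of dy ∧ dz: x - y
Step 2: Apply d again to each 2-form coefficient. The only possible 3-form in R^3 is dx ∧ dy ∧ dz, with coefficient
  ∂(coeff of dy∧dz)/∂x - ∂(coeff of dx∧dz)/∂y + ∂(coeff of dx∧dy)/∂z
  = ∂/∂x (x - y) - ∂/∂y (x + y - 5*z) + ∂/∂z (0).
Each of these terms simplifies to sums of mixed partials that cancel in pairs. The result is 0 (by equality of mixed partials for smooth functions — Schwarz / Clairaut).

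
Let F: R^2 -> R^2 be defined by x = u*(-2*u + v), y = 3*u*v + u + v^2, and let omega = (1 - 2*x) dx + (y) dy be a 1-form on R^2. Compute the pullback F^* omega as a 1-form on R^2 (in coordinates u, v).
F^* omega = (-16*u^3 + 12*u^2*v + 7*u*v^2 + 6*u*v - 3*u + 3*v^3 + v^2 + v) du + (4*u^3 + 7*u^2*v + 3*u^2 + 9*u*v^2 + 2*u*v + u + 2*v^3) dv

Using F^*(f dg) = (f ∘ F) d(g ∘ F), substitute each coordinate x_i by F_i(u, v) in f_i, and replace dx_i by d F_i = (∂F_i/∂u) du + (∂F_i/∂v) dv.
  For the x component: f_1(F) = 4*u^2 - 2*u*v + 1; d F_1 = (-4*u + v) du + (u) dv
  For the y component: f_2(F) = 3*u*v + u + v^2; d F_2 = (3*v + 1) du + (3*u + 2*v) dv
Combining and collecting du, dv coefficients:
  coeff of du: -16*u^3 + 12*u^2*v + 7*u*v^2 + 6*u*v - 3*u + 3*v^3 + v^2 + v
  coeff of dv: 4*u^3 + 7*u^2*v + 3*u^2 + 9*u*v^2 + 2*u*v + u + 2*v^3
F^* omega = (-16*u^3 + 12*u^2*v + 7*u*v^2 + 6*u*v - 3*u + 3*v^3 + v^2 + v) du + (4*u^3 + 7*u^2*v + 3*u^2 + 9*u*v^2 + 2*u*v + u + 2*v^3) dv.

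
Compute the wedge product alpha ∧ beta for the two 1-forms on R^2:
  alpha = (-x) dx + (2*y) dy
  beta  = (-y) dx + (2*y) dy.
alpha ∧ beta = (2*y*(-x + y)) dx ∧ dy

Distribute the wedge, using dx_i ∧ dx_j = -dx_j ∧ dx_i and dx_i ∧ dx_i = 0. For each pair (i, j) with i < j, the coefficient of dx_i ∧ dx_j in alpha ∧ beta is (alpha_i * beta_j - alpha_j * beta_i). Collecting: alpha ∧ beta = (2*y*(-x + y)) dx ∧ dy.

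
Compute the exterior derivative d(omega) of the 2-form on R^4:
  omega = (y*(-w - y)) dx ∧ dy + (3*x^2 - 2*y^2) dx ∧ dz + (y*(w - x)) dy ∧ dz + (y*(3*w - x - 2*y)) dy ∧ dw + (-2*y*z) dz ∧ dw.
d(omega) = (-2*y) dx ∧ dy ∧ dw + (3*y) dx ∧ dy ∧ dz + (y - 2*z) dy ∧ dz ∧ dw

For a 2-form omega = sum_{i<j} g_{ij} dx_i ∧ dx_j, the exterior derivative is
  d(omega) = sum_{i<j} d(g_{ij}) ∧ dx_i ∧ dx_j = sum_{i<j, k} (∂g_{ij}/∂x_k) dx_k ∧ dx_i ∧ dx_j.
Expand each term, using dx_k ∧ dx_i ∧ dx_j = sgn(permutation) dx_{(a)} ∧ dx_{(b)} ∧ dx_{(c)} with (a < b < c) sorted:
  d(y*(-w - y)) includes (∂/∂w)(y*(-w - y)) dw = (-y) dw, which multiplied by dx ∧ dy gives (-y) dx ∧ dy ∧ dw
  d(3*x^2 - 2*y^2) includes (∂/∂y)(3*x^2 - 2*y^2) dy = (-4*y) dy, which multiplied by dx ∧ dz gives (4*y) dx ∧ dy ∧ dz
  d(y*(w - x)) includes (∂/∂x)(y*(w - x)) dx = (-y) dx, which multiplied by dy ∧ dz gives (-y) dx ∧ dy ∧ dz
  d(y*(w - x)) includes (∂/∂w)(y*(w - x)) dw = (y) dw, which multiplied by dy ∧ dz gives (y) dy ∧ dz ∧ dw
  d(y*(3*w - x - 2*y)) includes (∂/∂x)(y*(3*w - x - 2*y)) dx = (-y) dx, which multiplied by dy ∧ dw gives (-y) dx ∧ dy ∧ dw
  d(-2*y*z) includes (∂/∂y)(-2*y*z) dy = (-2*z) dy, which multiplied by dz ∧ dw gives (-2*z) dy ∧ dz ∧ dw
Collecting like 3-forms: d(omega) = (-2*y) dx ∧ dy ∧ dw + (3*y) dx ∧ dy ∧ dz + (y - 2*z) dy ∧ dz ∧ dw.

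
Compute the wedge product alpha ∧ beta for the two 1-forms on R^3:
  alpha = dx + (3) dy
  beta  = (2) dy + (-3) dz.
alpha ∧ beta = (2) dx ∧ dy + (-3) dx ∧ dz + (-9) dy ∧ dz

Distribute the wedge, using dx_i ∧ dx_j = -dx_j ∧ dx_i and dx_i ∧ dx_i = 0. For each pair (i, j) with i < j, the coefficient of dx_i ∧ dx_j in alpha ∧ beta is (alpha_i * beta_j - alpha_j * beta_i). Collecting: alpha ∧ beta = (2) dx ∧ dy + (-3) dx ∧ dz + (-9) dy ∧ dz.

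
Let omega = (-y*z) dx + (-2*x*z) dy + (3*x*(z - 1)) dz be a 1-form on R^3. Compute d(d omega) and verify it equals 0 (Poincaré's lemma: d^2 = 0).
d(d omega) = 0

Step 1: d omega = sum_{i<j} (∂f_j/∂x_i - ∂f_i/∂x_j) dx_i ∧ dx_j:
  coeff of dx ∧ dy: -z
  coeff of dx ∧ dz: y + 3*z - 3
  coeff of dy ∧ dz: 2*x
Step 2: Apply d again to each 2-form coefficient. The only possible 3-form in R^3 is dx ∧ dy ∧ dz, with coefficient
  ∂(coeff of dy∧dz)/∂x - ∂(coeff of dx∧dz)/∂y + ∂(coeff of dx∧dy)/∂z
  = ∂/∂x (2*x) - ∂/∂y (y + 3*z - 3) + ∂/∂z (-z).
Each of these terms simplifies to sums of mixed partials that cancel in pairs. The result is 0 (by equality of mixed partials for smooth functions — Schwarz / Clairaut).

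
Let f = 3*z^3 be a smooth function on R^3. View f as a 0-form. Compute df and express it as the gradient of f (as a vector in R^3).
df = (0) dx + (0) dy + (9*z^2) dz; grad f = (0, 0, 9*z^2)

For a 0-form f, d f = (∂f/∂x) dx + (∂f/∂y) dy + (∂f/∂z) dz. The components of the vector representation are exactly the entries of grad f in Cartesian coordinates:
  ∂f/∂x = 0
  ∂f/∂y = 0
  ∂f/∂z = 9*z^2.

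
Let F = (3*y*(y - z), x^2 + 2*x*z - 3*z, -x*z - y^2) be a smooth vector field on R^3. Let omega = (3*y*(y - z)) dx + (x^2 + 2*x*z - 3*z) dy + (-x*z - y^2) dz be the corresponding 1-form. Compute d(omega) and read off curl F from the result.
d(omega) = (-2*x - 2*y + 3) dy ∧ dz + (-3*y + z) dz ∧ dx + (2*x - 6*y + 5*z) dx ∧ dy; curl F = (-2*x - 2*y + 3, -3*y + z, 2*x - 6*y + 5*z)

d omega = sum_{i<j} (∂f_j/∂x_i - ∂f_i/∂x_j) dx_i ∧ dx_j. Under the identification (dy ∧ dz, dz ∧ dx, dx ∧ dy) ↔ (e_x, e_y, e_z), the coefficients are exactly the components of curl F. Compute:
  ∂R/∂y - ∂Q/∂z = (-2*y) - (2*x - 3) = -2*x - 2*y + 3
  ∂P/∂z - ∂R/∂x = (-3*y) - (-z) = -3*y + z
  ∂Q/∂x - ∂P/∂y = (2*x + 2*z) - (6*y - 3*z) = 2*x - 6*y + 5*z.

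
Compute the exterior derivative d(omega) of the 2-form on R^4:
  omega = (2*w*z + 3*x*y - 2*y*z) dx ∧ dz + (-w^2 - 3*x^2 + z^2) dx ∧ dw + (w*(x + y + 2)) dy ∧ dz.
d(omega) = (w - 3*x + 2*z) dx ∧ dy ∧ dz + (x + y + 2) dy ∧ dz ∧ dw

For a 2-form omega = sum_{i<j} g_{ij} dx_i ∧ dx_j, the exterior derivative is
  d(omega) = sum_{i<j} d(g_{ij}) ∧ dx_i ∧ dx_j = sum_{i<j, k} (∂g_{ij}/∂x_k) dx_k ∧ dx_i ∧ dx_j.
Expand each term, using dx_k ∧ dx_i ∧ dx_j = sgn(permutation) dx_{(a)} ∧ dx_{(b)} ∧ dx_{(c)} with (a < b < c) sorted:
  d(2*w*z + 3*x*y - 2*y*z) includes (∂/∂y)(2*w*z + 3*x*y - 2*y*z) dy = (3*x - 2*z) dy, which multiplied by dx ∧ dz gives (-3*x + 2*z) dx ∧ dy ∧ dz
  d(2*w*z + 3*x*y - 2*y*z) includes (∂/∂w)(2*w*z + 3*x*y - 2*y*z) dw = (2*z) dw, which multiplied by dx ∧ dz gives (2*z) dx ∧ dz ∧ dw
  d(-w^2 - 3*x^2 + z^2) includes (∂/∂z)(-w^2 - 3*x^2 + z^2) dz = (2*z) dz, which multiplied by dx ∧ dw gives (-2*z) dx ∧ dz ∧ dw
  d(w*(x + y + 2)) includes (∂/∂x)(w*(x + y + 2)) dx = (w) dx, which multiplied by dy ∧ dz gives (w) dx ∧ dy ∧ dz
  d(w*(x + y + 2)) includes (∂/∂w)(w*(x + y + 2)) dw = (x + y + 2) dw, which multiplied by dy ∧ dz gives (x + y + 2) dy ∧ dz ∧ dw
Collecting like 3-forms: d(omega) = (w - 3*x + 2*z) dx ∧ dy ∧ dz + (x + y + 2) dy ∧ dz ∧ dw.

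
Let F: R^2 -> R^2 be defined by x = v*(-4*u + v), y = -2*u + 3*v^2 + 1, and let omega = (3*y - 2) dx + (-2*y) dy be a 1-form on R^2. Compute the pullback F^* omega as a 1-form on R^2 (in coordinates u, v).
F^* omega = (24*u*v - 8*u - 36*v^3 + 12*v^2 - 4*v + 4) du + (24*u^2 - 36*u*v^2 + 12*u*v - 4*u - 18*v^3 - 10*v) dv

Using F^*(f dg) = (f ∘ F) d(g ∘ F), substitute each coordinate x_i by F_i(u, v) in f_i, and replace dx_i by d F_i = (∂F_i/∂u) du + (∂F_i/∂v) dv.
  For the x component: f_1(F) = -6*u + 9*v^2 + 1; d F_1 = (-4*v) du + (-4*u + 2*v) dv
  For the y component: f_2(F) = 4*u - 6*v^2 - 2; d F_2 = (-2) du + (6*v) dv
Combining and collecting du, dv coefficients:
  coeff of du: 24*u*v - 8*u - 36*v^3 + 12*v^2 - 4*v + 4
  coeff of dv: 24*u^2 - 36*u*v^2 + 12*u*v - 4*u - 18*v^3 - 10*v
F^* omega = (24*u*v - 8*u - 36*v^3 + 12*v^2 - 4*v + 4) du + (24*u^2 - 36*u*v^2 + 12*u*v - 4*u - 18*v^3 - 10*v) dv.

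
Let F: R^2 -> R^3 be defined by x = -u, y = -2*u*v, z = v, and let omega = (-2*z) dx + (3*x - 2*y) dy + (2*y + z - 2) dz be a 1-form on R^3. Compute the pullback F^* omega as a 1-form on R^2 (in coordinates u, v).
F^* omega = (2*v*(-4*u*v + 3*u + 1)) du + (-8*u^2*v + 6*u^2 - 4*u*v + v - 2) dv

Using F^*(f dg) = (f ∘ F) d(g ∘ F), substitute each coordinate x_i by F_i(u, v) in f_i, and replace dx_i by d F_i = (∂F_i/∂u) du + (∂F_i/∂v) dv.
  For the x component: f_1(F) = -2*v; d F_1 = (-1) du + (0) dv
  For the y component: f_2(F) = u*(4*v - 3); d F_2 = (-2*v) du + (-2*u) dv
  For the z component: f_3(F) = -4*u*v + v - 2; d F_3 = (0) du + (1) dv
Combining and collecting du, dv coefficients:
  coeff of du: 2*v*(-4*u*v + 3*u + 1)
  coeff of dv: -8*u^2*v + 6*u^2 - 4*u*v + v - 2
F^* omega = (2*v*(-4*u*v + 3*u + 1)) du + (-8*u^2*v + 6*u^2 - 4*u*v + v - 2) dv.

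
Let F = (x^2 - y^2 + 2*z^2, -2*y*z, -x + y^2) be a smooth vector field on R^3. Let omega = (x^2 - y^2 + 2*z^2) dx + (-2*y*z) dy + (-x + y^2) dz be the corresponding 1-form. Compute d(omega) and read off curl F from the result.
d(omega) = (4*y) dy ∧ dz + (4*z + 1) dz ∧ dx + (2*y) dx ∧ dy; curl F = (4*y, 4*z + 1, 2*y)

d omega = sum_{i<j} (∂f_j/∂x_i - ∂f_i/∂x_j) dx_i ∧ dx_j. Under the identification (dy ∧ dz, dz ∧ dx, dx ∧ dy) ↔ (e_x, e_y, e_z), the coefficients are exactly the components of curl F. Compute:
  ∂R/∂y - ∂Q/∂z = (2*y) - (-2*y) = 4*y
  ∂P/∂z - ∂R/∂x = (4*z) - (-1) = 4*z + 1
  ∂Q/∂x - ∂P/∂y = (0) - (-2*y) = 2*y.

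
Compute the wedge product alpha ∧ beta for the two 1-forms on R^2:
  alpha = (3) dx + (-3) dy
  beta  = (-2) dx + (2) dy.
alpha ∧ beta = 0

Distribute the wedge, using dx_i ∧ dx_j = -dx_j ∧ dx_i and dx_i ∧ dx_i = 0. For each pair (i, j) with i < j, the coefficient of dx_i ∧ dx_j in alpha ∧ beta is (alpha_i * beta_j - alpha_j * beta_i). Collecting: alpha ∧ beta = 0.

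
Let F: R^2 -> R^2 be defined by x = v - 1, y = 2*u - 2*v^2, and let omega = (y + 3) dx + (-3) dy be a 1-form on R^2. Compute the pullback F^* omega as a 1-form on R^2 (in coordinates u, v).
F^* omega = (-6) du + (2*u - 2*v^2 + 12*v + 3) dv

Using F^*(f dg) = (f ∘ F) d(g ∘ F), substitute each coordinate x_i by F_i(u, v) in f_i, and replace dx_i by d F_i = (∂F_i/∂u) du + (∂F_i/∂v) dv.
  For the x component: f_1(F) = 2*u - 2*v^2 + 3; d F_1 = (0) du + (1) dv
  For the y component: f_2(F) = -3; d F_2 = (2) du + (-4*v) dv
Combining and collecting du, dv coefficients:
  coeff of du: -6
  coeff of dv: 2*u - 2*v^2 + 12*v + 3
F^* omega = (-6) du + (2*u - 2*v^2 + 12*v + 3) dv.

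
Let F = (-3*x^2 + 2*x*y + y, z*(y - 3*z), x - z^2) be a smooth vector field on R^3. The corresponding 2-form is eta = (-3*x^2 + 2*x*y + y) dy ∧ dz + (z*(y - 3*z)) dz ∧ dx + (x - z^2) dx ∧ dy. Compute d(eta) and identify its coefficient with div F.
d(eta) = (-6*x + 2*y - z) dx ∧ dy ∧ dz; div F = -6*x + 2*y - z

For a 2-form in R^3 of the form above, applying d gives a 3-form with coefficient ∂P/∂x + ∂Q/∂y + ∂R/∂z:
  ∂P/∂x = -6*x + 2*y
  ∂Q/∂y = z
  ∂R/∂z = -2*z
Sum = -6*x + 2*y - z, which is exactly div F.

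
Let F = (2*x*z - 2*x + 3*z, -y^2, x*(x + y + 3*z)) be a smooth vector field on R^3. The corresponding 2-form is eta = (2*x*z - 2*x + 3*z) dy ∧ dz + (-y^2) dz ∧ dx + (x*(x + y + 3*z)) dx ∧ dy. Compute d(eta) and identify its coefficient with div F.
d(eta) = (3*x - 2*y + 2*z - 2) dx ∧ dy ∧ dz; div F = 3*x - 2*y + 2*z - 2

For a 2-form in R^3 of the form above, applying d gives a 3-form with coefficient ∂P/∂x + ∂Q/∂y + ∂R/∂z:
  ∂P/∂x = 2*z - 2
  ∂Q/∂y = -2*y
  ∂R/∂z = 3*x
Sum = 3*x - 2*y + 2*z - 2, which is exactly div F.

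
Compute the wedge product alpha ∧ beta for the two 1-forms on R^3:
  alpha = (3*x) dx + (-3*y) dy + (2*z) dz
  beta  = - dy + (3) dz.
alpha ∧ beta = (-3*x) dx ∧ dy + (9*x) dx ∧ dz + (-9*y + 2*z) dy ∧ dz

Distribute the wedge, using dx_i ∧ dx_j = -dx_j ∧ dx_i and dx_i ∧ dx_i = 0. For each pair (i, j) with i < j, the coefficient of dx_i ∧ dx_j in alpha ∧ beta is (alpha_i * beta_j - alpha_j * beta_i). Collecting: alpha ∧ beta = (-3*x) dx ∧ dy + (9*x) dx ∧ dz + (-9*y + 2*z) dy ∧ dz.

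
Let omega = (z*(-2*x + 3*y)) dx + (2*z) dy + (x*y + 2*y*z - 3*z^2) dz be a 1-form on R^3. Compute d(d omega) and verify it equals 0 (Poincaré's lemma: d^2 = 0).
d(d omega) = 0

Step 1: d omega = sum_{i<j} (∂f_j/∂x_i - ∂f_i/∂x_j) dx_i ∧ dx_j:
  coeff of dx ∧ dy: -3*z
  coeff of dx ∧ dz: 2*x - 2*y
  coeff of dy ∧ dz: x + 2*z - 2
Step 2: Apply d again to each 2-form coefficient. The only possible 3-form in R^3 is dx ∧ dy ∧ dz, with coefficient
  ∂(coeff of dy∧dz)/∂x - ∂(coeff of dx∧dz)/∂y + ∂(coeff of dx∧dy)/∂z
  = ∂/∂x (x + 2*z - 2) - ∂/∂y (2*x - 2*y) + ∂/∂z (-3*z).
Each of these terms simplifies to sums of mixed partials that cancel in pairs. The result is 0 (by equality of mixed partials for smooth functions — Schwarz / Clairaut).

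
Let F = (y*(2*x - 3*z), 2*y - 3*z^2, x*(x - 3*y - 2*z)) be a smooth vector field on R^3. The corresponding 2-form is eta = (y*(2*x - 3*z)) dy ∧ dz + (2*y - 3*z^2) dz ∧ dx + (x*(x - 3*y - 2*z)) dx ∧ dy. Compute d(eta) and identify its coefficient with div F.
d(eta) = (-2*x + 2*y + 2) dx ∧ dy ∧ dz; div F = -2*x + 2*y + 2

For a 2-form in R^3 of the form above, applying d gives a 3-form with coefficient ∂P/∂x + ∂Q/∂y + ∂R/∂z:
  ∂P/∂x = 2*y
  ∂Q/∂y = 2
  ∂R/∂z = -2*x
Sum = -2*x + 2*y + 2, which is exactly div F.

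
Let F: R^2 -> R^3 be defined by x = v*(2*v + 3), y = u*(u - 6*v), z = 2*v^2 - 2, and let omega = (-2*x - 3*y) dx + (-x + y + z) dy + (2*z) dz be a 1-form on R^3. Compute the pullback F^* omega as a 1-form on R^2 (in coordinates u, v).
F^* omega = (2*u^3 - 18*u^2*v + 36*u*v^2 - 6*u*v - 4*u + 18*v^2 + 12*v) du + (-6*u^3 + 24*u^2*v - 9*u^2 + 72*u*v^2 + 72*u*v + 12*u - 36*v^2 - 34*v) dv

Using F^*(f dg) = (f ∘ F) d(g ∘ F), substitute each coordinate x_i by F_i(u, v) in f_i, and replace dx_i by d F_i = (∂F_i/∂u) du + (∂F_i/∂v) dv.
  For the x component: f_1(F) = -3*u^2 + 18*u*v - 4*v^2 - 6*v; d F_1 = (0) du + (4*v + 3) dv
  For the y component: f_2(F) = u^2 - 6*u*v - 3*v - 2; d F_2 = (2*u - 6*v) du + (-6*u) dv
  For the z component: f_3(F) = 4*v^2 - 4; d F_3 = (0) du + (4*v) dv
Combining and collecting du, dv coefficients:
  coeff of du: 2*u^3 - 18*u^2*v + 36*u*v^2 - 6*u*v - 4*u + 18*v^2 + 12*v
  coeff of dv: -6*u^3 + 24*u^2*v - 9*u^2 + 72*u*v^2 + 72*u*v + 12*u - 36*v^2 - 34*v
F^* omega = (2*u^3 - 18*u^2*v + 36*u*v^2 - 6*u*v - 4*u + 18*v^2 + 12*v) du + (-6*u^3 + 24*u^2*v - 9*u^2 + 72*u*v^2 + 72*u*v + 12*u - 36*v^2 - 34*v) dv.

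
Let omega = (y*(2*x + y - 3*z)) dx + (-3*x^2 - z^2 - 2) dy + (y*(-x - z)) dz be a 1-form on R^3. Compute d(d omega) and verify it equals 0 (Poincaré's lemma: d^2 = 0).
d(d omega) = 0

Step 1: d omega = sum_{i<j} (∂f_j/∂x_i - ∂f_i/∂x_j) dx_i ∧ dx_j:
  coeff of dx ∧ dy: -8*x - 2*y + 3*z
  coeff of dx ∧ dz: 2*y
  coeff of dy ∧ dz: -x + z
Step 2: Apply d again to each 2-form coefficient. The only possible 3-form in R^3 is dx ∧ dy ∧ dz, with coefficient
  ∂(coeff of dy∧dz)/∂x - ∂(coeff of dx∧dz)/∂y + ∂(coeff of dx∧dy)/∂z
  = ∂/∂x (-x + z) - ∂/∂y (2*y) + ∂/∂z (-8*x - 2*y + 3*z).
Each of these terms simplifies to sums of mixed partials that cancel in pairs. The result is 0 (by equality of mixed partials for smooth functions — Schwarz / Clairaut).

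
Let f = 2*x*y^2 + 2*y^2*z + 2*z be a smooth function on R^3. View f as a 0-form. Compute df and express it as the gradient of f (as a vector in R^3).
df = (2*y^2) dx + (4*y*(x + z)) dy + (2*y^2 + 2) dz; grad f = (2*y^2, 4*y*(x + z), 2*y^2 + 2)

For a 0-form f, d f = (∂f/∂x) dx + (∂f/∂y) dy + (∂f/∂z) dz. The components of the vector representation are exactly the entries of grad f in Cartesian coordinates:
  ∂f/∂x = 2*y^2
  ∂f/∂y = 4*y*(x + z)
  ∂f/∂z = 2*y^2 + 2.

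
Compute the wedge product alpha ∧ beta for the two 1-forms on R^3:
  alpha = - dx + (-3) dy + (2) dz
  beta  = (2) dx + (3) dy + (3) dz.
alpha ∧ beta = (3) dx ∧ dy + (-7) dx ∧ dz + (-15) dy ∧ dz

Distribute the wedge, using dx_i ∧ dx_j = -dx_j ∧ dx_i and dx_i ∧ dx_i = 0. For each pair (i, j) with i < j, the coefficient of dx_i ∧ dx_j in alpha ∧ beta is (alpha_i * beta_j - alpha_j * beta_i). Collecting: alpha ∧ beta = (3) dx ∧ dy + (-7) dx ∧ dz + (-15) dy ∧ dz.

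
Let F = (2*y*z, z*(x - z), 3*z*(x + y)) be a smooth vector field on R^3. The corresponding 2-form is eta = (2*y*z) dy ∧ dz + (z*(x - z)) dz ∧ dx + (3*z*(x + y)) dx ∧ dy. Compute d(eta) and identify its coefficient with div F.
d(eta) = (3*x + 3*y) dx ∧ dy ∧ dz; div F = 3*x + 3*y

For a 2-form in R^3 of the form above, applying d gives a 3-form with coefficient ∂P/∂x + ∂Q/∂y + ∂R/∂z:
  ∂P/∂x = 0
  ∂Q/∂y = 0
  ∂R/∂z = 3*x + 3*y
Sum = 3*x + 3*y, which is exactly div F.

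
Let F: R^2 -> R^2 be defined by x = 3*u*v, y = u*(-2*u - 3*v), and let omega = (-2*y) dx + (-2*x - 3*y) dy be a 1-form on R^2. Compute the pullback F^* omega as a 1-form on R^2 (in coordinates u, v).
F^* omega = (3*u*(-8*u^2 - 6*u*v + 3*v^2)) du + (u^2*(-6*u + 9*v)) dv

Using F^*(f dg) = (f ∘ F) d(g ∘ F), substitute each coordinate x_i by F_i(u, v) in f_i, and replace dx_i by d F_i = (∂F_i/∂u) du + (∂F_i/∂v) dv.
  For the x component: f_1(F) = 2*u*(2*u + 3*v); d F_1 = (3*v) du + (3*u) dv
  For the y component: f_2(F) = 3*u*(2*u + v); d F_2 = (-4*u - 3*v) du + (-3*u) dv
Combining and collecting du, dv coefficients:
  coeff of du: 3*u*(-8*u^2 - 6*u*v + 3*v^2)
  coeff of dv: u^2*(-6*u + 9*v)
F^* omega = (3*u*(-8*u^2 - 6*u*v + 3*v^2)) du + (u^2*(-6*u + 9*v)) dv.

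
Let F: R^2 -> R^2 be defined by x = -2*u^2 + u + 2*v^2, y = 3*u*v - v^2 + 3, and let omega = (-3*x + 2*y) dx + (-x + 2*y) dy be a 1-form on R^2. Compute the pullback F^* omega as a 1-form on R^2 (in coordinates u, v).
F^* omega = (-24*u^3 - 18*u^2*v + 18*u^2 + 50*u*v^2 + 3*u*v - 27*u - 12*v^3 - 8*v^2 + 18*v + 6) du + (6*u^3 + 38*u^2*v - 3*u^2 - 10*u*v + 18*u - 24*v^3 + 12*v) dv

Using F^*(f dg) = (f ∘ F) d(g ∘ F), substitute each coordinate x_i by F_i(u, v) in f_i, and replace dx_i by d F_i = (∂F_i/∂u) du + (∂F_i/∂v) dv.
  For the x component: f_1(F) = 6*u^2 + 6*u*v - 3*u - 8*v^2 + 6; d F_1 = (1 - 4*u) du + (4*v) dv
  For the y component: f_2(F) = 2*u^2 + 6*u*v - u - 4*v^2 + 6; d F_2 = (3*v) du + (3*u - 2*v) dv
Combining and collecting du, dv coefficients:
  coeff of du: -24*u^3 - 18*u^2*v + 18*u^2 + 50*u*v^2 + 3*u*v - 27*u - 12*v^3 - 8*v^2 + 18*v + 6
  coeff of dv: 6*u^3 + 38*u^2*v - 3*u^2 - 10*u*v + 18*u - 24*v^3 + 12*v
F^* omega = (-24*u^3 - 18*u^2*v + 18*u^2 + 50*u*v^2 + 3*u*v - 27*u - 12*v^3 - 8*v^2 + 18*v + 6) du + (6*u^3 + 38*u^2*v - 3*u^2 - 10*u*v + 18*u - 24*v^3 + 12*v) dv.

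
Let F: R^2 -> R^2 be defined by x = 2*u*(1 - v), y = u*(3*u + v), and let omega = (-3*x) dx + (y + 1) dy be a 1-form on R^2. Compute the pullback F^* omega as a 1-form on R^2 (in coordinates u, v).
F^* omega = (18*u^3 + 9*u^2*v - 11*u*v^2 + 24*u*v - 6*u + v) du + (u*(3*u^2 - 11*u*v + 12*u + 1)) dv

Using F^*(f dg) = (f ∘ F) d(g ∘ F), substitute each coordinate x_i by F_i(u, v) in f_i, and replace dx_i by d F_i = (∂F_i/∂u) du + (∂F_i/∂v) dv.
  For the x component: f_1(F) = 6*u*(v - 1); d F_1 = (2 - 2*v) du + (-2*u) dv
  For the y component: f_2(F) = 3*u^2 + u*v + 1; d F_2 = (6*u + v) du + (u) dv
Combining and collecting du, dv coefficients:
  coeff of du: 18*u^3 + 9*u^2*v - 11*u*v^2 + 24*u*v - 6*u + v
  coeff of dv: u*(3*u^2 - 11*u*v + 12*u + 1)
F^* omega = (18*u^3 + 9*u^2*v - 11*u*v^2 + 24*u*v - 6*u + v) du + (u*(3*u^2 - 11*u*v + 12*u + 1)) dv.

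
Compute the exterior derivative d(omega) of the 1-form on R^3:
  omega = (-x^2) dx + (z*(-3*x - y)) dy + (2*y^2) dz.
d(omega) = (-3*z) dx ∧ dy + (3*x + 5*y) dy ∧ dz

For a 1-form omega = sum_i f_i dx_i, the exterior derivative is
  d(omega) = sum_{i < j} (∂f_j/∂x_i - ∂f_i/∂x_j) dx_i ∧ dx_j.
  coefficient of dx ∧ dy: ∂f_2/∂x - ∂f_1/∂y = ∂(z*(-3*x - y))/∂x - ∂(-x^2)/∂y = -3*z
  coefficient of dy ∧ dz: ∂f_3/∂y - ∂f_2/∂z = ∂(2*y^2)/∂y - ∂(z*(-3*x - y))/∂z = 3*x + 5*y
Assembling: d(omega) = (-3*z) dx ∧ dy + (3*x + 5*y) dy ∧ dz.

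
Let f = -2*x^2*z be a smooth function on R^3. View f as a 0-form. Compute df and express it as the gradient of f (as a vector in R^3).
df = (-4*x*z) dx + (0) dy + (-2*x^2) dz; grad f = (-4*x*z, 0, -2*x^2)

For a 0-form f, d f = (∂f/∂x) dx + (∂f/∂y) dy + (∂f/∂z) dz. The components of the vector representation are exactly the entries of grad f in Cartesian coordinates:
  ∂f/∂x = -4*x*z
  ∂f/∂y = 0
  ∂f/∂z = -2*x^2.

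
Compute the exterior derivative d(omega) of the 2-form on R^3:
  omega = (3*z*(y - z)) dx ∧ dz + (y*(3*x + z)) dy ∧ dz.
d(omega) = (3*y - 3*z) dx ∧ dy ∧ dz

For a 2-form omega = sum_{i<j} g_{ij} dx_i ∧ dx_j, the exterior derivative is
  d(omega) = sum_{i<j} d(g_{ij}) ∧ dx_i ∧ dx_j = sum_{i<j, k} (∂g_{ij}/∂x_k) dx_k ∧ dx_i ∧ dx_j.
Expand each term, using dx_k ∧ dx_i ∧ dx_j = sgn(permutation) dx_{(a)} ∧ dx_{(b)} ∧ dx_{(c)} with (a < b < c) sorted:
  d(3*z*(y - z)) includes (∂/∂y)(3*z*(y - z)) dy = (3*z) dy, which multiplied by dx ∧ dz gives (-3*z) dx ∧ dy ∧ dz
  d(y*(3*x + z)) includes (∂/∂x)(y*(3*x + z)) dx = (3*y) dx, which multiplied by dy ∧ dz gives (3*y) dx ∧ dy ∧ dz
Collecting like 3-forms: d(omega) = (3*y - 3*z) dx ∧ dy ∧ dz.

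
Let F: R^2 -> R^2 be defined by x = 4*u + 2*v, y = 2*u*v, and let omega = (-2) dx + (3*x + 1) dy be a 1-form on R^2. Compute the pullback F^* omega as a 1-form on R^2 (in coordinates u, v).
F^* omega = (24*u*v + 12*v^2 + 2*v - 8) du + (24*u^2 + 12*u*v + 2*u - 4) dv

Using F^*(f dg) = (f ∘ F) d(g ∘ F), substitute each coordinate x_i by F_i(u, v) in f_i, and replace dx_i by d F_i = (∂F_i/∂u) du + (∂F_i/∂v) dv.
  For the x component: f_1(F) = -2; d F_1 = (4) du + (2) dv
  For the y component: f_2(F) = 12*u + 6*v + 1; d F_2 = (2*v) du + (2*u) dv
Combining and collecting du, dv coefficients:
  coeff of du: 24*u*v + 12*v^2 + 2*v - 8
  coeff of dv: 24*u^2 + 12*u*v + 2*u - 4
F^* omega = (24*u*v + 12*v^2 + 2*v - 8) du + (24*u^2 + 12*u*v + 2*u - 4) dv.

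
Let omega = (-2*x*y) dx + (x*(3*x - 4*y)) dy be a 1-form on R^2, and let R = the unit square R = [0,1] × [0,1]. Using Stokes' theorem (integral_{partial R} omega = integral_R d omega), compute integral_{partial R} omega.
integral_(partial R) omega = 2

Stokes: integral_partial_R omega = integral_R d omega with d omega = (∂Q/∂x - ∂P/∂y) dx ∧ dy.
  ∂Q/∂x = 6*x - 4*y
  ∂P/∂y = -2*x
  integrand = ∂Q/∂x - ∂P/∂y = 8*x - 4*y.
Integrating over R: integral_0^1 integral_0^1 (8*x - 4*y) dx dy = 2.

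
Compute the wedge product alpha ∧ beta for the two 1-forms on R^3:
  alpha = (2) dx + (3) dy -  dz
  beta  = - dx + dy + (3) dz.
alpha ∧ beta = (5) dx ∧ dy + (5) dx ∧ dz + (10) dy ∧ dz

Distribute the wedge, using dx_i ∧ dx_j = -dx_j ∧ dx_i and dx_i ∧ dx_i = 0. For each pair (i, j) with i < j, the coefficient of dx_i ∧ dx_j in alpha ∧ beta is (alpha_i * beta_j - alpha_j * beta_i). Collecting: alpha ∧ beta = (5) dx ∧ dy + (5) dx ∧ dz + (10) dy ∧ dz.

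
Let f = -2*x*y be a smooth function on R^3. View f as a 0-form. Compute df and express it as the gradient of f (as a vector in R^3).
df = (-2*y) dx + (-2*x) dy + (0) dz; grad f = (-2*y, -2*x, 0)

For a 0-form f, d f = (∂f/∂x) dx + (∂f/∂y) dy + (∂f/∂z) dz. The components of the vector representation are exactly the entries of grad f in Cartesian coordinates:
  ∂f/∂x = -2*y
  ∂f/∂y = -2*x
  ∂f/∂z = 0.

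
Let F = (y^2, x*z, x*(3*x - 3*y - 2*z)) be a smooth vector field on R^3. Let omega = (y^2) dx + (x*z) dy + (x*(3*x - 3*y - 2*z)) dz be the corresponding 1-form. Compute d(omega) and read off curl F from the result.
d(omega) = (-4*x) dy ∧ dz + (-6*x + 3*y + 2*z) dz ∧ dx + (-2*y + z) dx ∧ dy; curl F = (-4*x, -6*x + 3*y + 2*z, -2*y + z)

d omega = sum_{i<j} (∂f_j/∂x_i - ∂f_i/∂x_j) dx_i ∧ dx_j. Under the identification (dy ∧ dz, dz ∧ dx, dx ∧ dy) ↔ (e_x, e_y, e_z), the coefficients are exactly the components of curl F. Compute:
  ∂R/∂y - ∂Q/∂z = (-3*x) - (x) = -4*x
  ∂P/∂z - ∂R/∂x = (0) - (6*x - 3*y - 2*z) = -6*x + 3*y + 2*z
  ∂Q/∂x - ∂P/∂y = (z) - (2*y) = -2*y + z.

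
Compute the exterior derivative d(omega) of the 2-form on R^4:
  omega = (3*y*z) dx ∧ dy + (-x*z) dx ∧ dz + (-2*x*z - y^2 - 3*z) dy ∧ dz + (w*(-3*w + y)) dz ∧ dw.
d(omega) = (3*y - 2*z) dx ∧ dy ∧ dz + (w) dy ∧ dz ∧ dw

For a 2-form omega = sum_{i<j} g_{ij} dx_i ∧ dx_j, the exterior derivative is
  d(omega) = sum_{i<j} d(g_{ij}) ∧ dx_i ∧ dx_j = sum_{i<j, k} (∂g_{ij}/∂x_k) dx_k ∧ dx_i ∧ dx_j.
Expand each term, using dx_k ∧ dx_i ∧ dx_j = sgn(permutation) dx_{(a)} ∧ dx_{(b)} ∧ dx_{(c)} with (a < b < c) sorted:
  d(3*y*z) includes (∂/∂z)(3*y*z) dz = (3*y) dz, which multiplied by dx ∧ dy gives (3*y) dx ∧ dy ∧ dz
  d(-2*x*z - y^2 - 3*z) includes (∂/∂x)(-2*x*z - y^2 - 3*z) dx = (-2*z) dx, which multiplied by dy ∧ dz gives (-2*z) dx ∧ dy ∧ dz
  d(w*(-3*w + y)) includes (∂/∂y)(w*(-3*w + y)) dy = (w) dy, which multiplied by dz ∧ dw gives (w) dy ∧ dz ∧ dw
Collecting like 3-forms: d(omega) = (3*y - 2*z) dx ∧ dy ∧ dz + (w) dy ∧ dz ∧ dw.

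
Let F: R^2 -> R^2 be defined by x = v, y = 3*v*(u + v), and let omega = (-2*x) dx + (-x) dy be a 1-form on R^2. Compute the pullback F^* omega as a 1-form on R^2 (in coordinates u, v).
F^* omega = (-3*v^2) du + (v*(-3*u - 6*v - 2)) dv

Using F^*(f dg) = (f ∘ F) d(g ∘ F), substitute each coordinate x_i by F_i(u, v) in f_i, and replace dx_i by d F_i = (∂F_i/∂u) du + (∂F_i/∂v) dv.
  For the x component: f_1(F) = -2*v; d F_1 = (0) du + (1) dv
  For the y component: f_2(F) = -v; d F_2 = (3*v) du + (3*u + 6*v) dv
Combining and collecting du, dv coefficients:
  coeff of du: -3*v^2
  coeff of dv: v*(-3*u - 6*v - 2)
F^* omega = (-3*v^2) du + (v*(-3*u - 6*v - 2)) dv.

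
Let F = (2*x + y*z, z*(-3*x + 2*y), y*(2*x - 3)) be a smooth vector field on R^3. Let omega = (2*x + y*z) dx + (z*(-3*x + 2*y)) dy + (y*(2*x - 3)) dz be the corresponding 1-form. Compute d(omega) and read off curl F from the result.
d(omega) = (5*x - 2*y - 3) dy ∧ dz + (-y) dz ∧ dx + (-4*z) dx ∧ dy; curl F = (5*x - 2*y - 3, -y, -4*z)

d omega = sum_{i<j} (∂f_j/∂x_i - ∂f_i/∂x_j) dx_i ∧ dx_j. Under the identification (dy ∧ dz, dz ∧ dx, dx ∧ dy) ↔ (e_x, e_y, e_z), the coefficients are exactly the components of curl F. Compute:
  ∂R/∂y - ∂Q/∂z = (2*x - 3) - (-3*x + 2*y) = 5*x - 2*y - 3
  ∂P/∂z - ∂R/∂x = (y) - (2*y) = -y
  ∂Q/∂x - ∂P/∂y = (-3*z) - (z) = -4*z.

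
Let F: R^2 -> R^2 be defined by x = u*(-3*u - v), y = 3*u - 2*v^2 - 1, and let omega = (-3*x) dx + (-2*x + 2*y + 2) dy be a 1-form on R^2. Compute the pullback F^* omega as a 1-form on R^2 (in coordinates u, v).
F^* omega = (-54*u^3 - 27*u^2*v + 18*u^2 - 3*u*v^2 + 6*u*v + 18*u - 12*v^2) du + (-9*u^3 - 27*u^2*v - 8*u*v^2 - 24*u*v + 16*v^3) dv

Using F^*(f dg) = (f ∘ F) d(g ∘ F), substitute each coordinate x_i by F_i(u, v) in f_i, and replace dx_i by d F_i = (∂F_i/∂u) du + (∂F_i/∂v) dv.
  For the x component: f_1(F) = 3*u*(3*u + v); d F_1 = (-6*u - v) du + (-u) dv
  For the y component: f_2(F) = 6*u^2 + 2*u*v + 6*u - 4*v^2; d F_2 = (3) du + (-4*v) dv
Combining and collecting du, dv coefficients:
  coeff of du: -54*u^3 - 27*u^2*v + 18*u^2 - 3*u*v^2 + 6*u*v + 18*u - 12*v^2
  coeff of dv: -9*u^3 - 27*u^2*v - 8*u*v^2 - 24*u*v + 16*v^3
F^* omega = (-54*u^3 - 27*u^2*v + 18*u^2 - 3*u*v^2 + 6*u*v + 18*u - 12*v^2) du + (-9*u^3 - 27*u^2*v - 8*u*v^2 - 24*u*v + 16*v^3) dv.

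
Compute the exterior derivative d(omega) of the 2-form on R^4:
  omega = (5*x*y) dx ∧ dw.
d(omega) = (-5*x) dx ∧ dy ∧ dw

For a 2-form omega = sum_{i<j} g_{ij} dx_i ∧ dx_j, the exterior derivative is
  d(omega) = sum_{i<j} d(g_{ij}) ∧ dx_i ∧ dx_j = sum_{i<j, k} (∂g_{ij}/∂x_k) dx_k ∧ dx_i ∧ dx_j.
Expand each term, using dx_k ∧ dx_i ∧ dx_j = sgn(permutation) dx_{(a)} ∧ dx_{(b)} ∧ dx_{(c)} with (a < b < c) sorted:
  d(5*x*y) includes (∂/∂y)(5*x*y) dy = (5*x) dy, which multiplied by dx ∧ dw gives (-5*x) dx ∧ dy ∧ dw
Collecting like 3-forms: d(omega) = (-5*x) dx ∧ dy ∧ dw.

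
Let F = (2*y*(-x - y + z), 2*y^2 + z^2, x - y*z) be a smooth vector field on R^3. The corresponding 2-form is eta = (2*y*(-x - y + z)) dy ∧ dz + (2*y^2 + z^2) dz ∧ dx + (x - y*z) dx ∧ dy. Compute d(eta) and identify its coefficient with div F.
d(eta) = (y) dx ∧ dy ∧ dz; div F = y

For a 2-form in R^3 of the form above, applying d gives a 3-form with coefficient ∂P/∂x + ∂Q/∂y + ∂R/∂z:
  ∂P/∂x = -2*y
  ∂Q/∂y = 4*y
  ∂R/∂z = -y
Sum = y, which is exactly div F.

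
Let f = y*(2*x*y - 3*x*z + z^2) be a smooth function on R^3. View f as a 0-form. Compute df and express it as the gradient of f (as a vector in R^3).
df = (y*(2*y - 3*z)) dx + (4*x*y - 3*x*z + z^2) dy + (y*(-3*x + 2*z)) dz; grad f = (y*(2*y - 3*z), 4*x*y - 3*x*z + z^2, y*(-3*x + 2*z))

For a 0-form f, d f = (∂f/∂x) dx + (∂f/∂y) dy + (∂f/∂z) dz. The components of the vector representation are exactly the entries of grad f in Cartesian coordinates:
  ∂f/∂x = y*(2*y - 3*z)
  ∂f/∂y = 4*x*y - 3*x*z + z^2
  ∂f/∂z = y*(-3*x + 2*z).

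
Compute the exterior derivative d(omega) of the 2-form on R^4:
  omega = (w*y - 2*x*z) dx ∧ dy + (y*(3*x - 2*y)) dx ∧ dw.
d(omega) = (-2*x) dx ∧ dy ∧ dz + (-3*x + 5*y) dx ∧ dy ∧ dw

For a 2-form omega = sum_{i<j} g_{ij} dx_i ∧ dx_j, the exterior derivative is
  d(omega) = sum_{i<j} d(g_{ij}) ∧ dx_i ∧ dx_j = sum_{i<j, k} (∂g_{ij}/∂x_k) dx_k ∧ dx_i ∧ dx_j.
Expand each term, using dx_k ∧ dx_i ∧ dx_j = sgn(permutation) dx_{(a)} ∧ dx_{(b)} ∧ dx_{(c)} with (a < b < c) sorted:
  d(w*y - 2*x*z) includes (∂/∂z)(w*y - 2*x*z) dz = (-2*x) dz, which multiplied by dx ∧ dy gives (-2*x) dx ∧ dy ∧ dz
  d(w*y - 2*x*z) includes (∂/∂w)(w*y - 2*x*z) dw = (y) dw, which multiplied by dx ∧ dy gives (y) dx ∧ dy ∧ dw
  d(y*(3*x - 2*y)) includes (∂/∂y)(y*(3*x - 2*y)) dy = (3*x - 4*y) dy, which multiplied by dx ∧ dw gives (-3*x + 4*y) dx ∧ dy ∧ dw
Collecting like 3-forms: d(omega) = (-2*x) dx ∧ dy ∧ dz + (-3*x + 5*y) dx ∧ dy ∧ dw.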